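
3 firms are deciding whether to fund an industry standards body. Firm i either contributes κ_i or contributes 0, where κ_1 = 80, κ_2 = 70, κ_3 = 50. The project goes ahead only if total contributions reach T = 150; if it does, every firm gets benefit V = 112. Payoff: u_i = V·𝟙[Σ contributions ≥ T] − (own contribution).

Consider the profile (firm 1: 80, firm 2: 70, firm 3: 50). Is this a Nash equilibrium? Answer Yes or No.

No

Total = 200 ≥ 150: provided.
Firm 1 (pledges 80, payoff 32): dropping to 0 → total 120, payoff 0. No gain.
Firm 2 (pledges 70, payoff 42): dropping to 0 → total 130, payoff 0. No gain.
Firm 3 (pledges 50, payoff 62): dropping to 0 → total 150, payoff 112. Profitable deviation.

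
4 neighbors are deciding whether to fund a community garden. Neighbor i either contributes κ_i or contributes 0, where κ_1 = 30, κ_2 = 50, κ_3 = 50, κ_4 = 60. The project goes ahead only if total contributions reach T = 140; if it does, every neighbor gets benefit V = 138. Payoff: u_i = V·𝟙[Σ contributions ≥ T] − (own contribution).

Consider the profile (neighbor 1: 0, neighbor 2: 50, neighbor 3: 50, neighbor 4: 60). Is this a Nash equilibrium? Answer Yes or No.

Yes

Total = 160 ≥ 140: provided.
Neighbor 1 (pledges 0, payoff 138): pledging 30 → total 190, payoff 108. No gain.
Neighbor 2 (pledges 50, payoff 88): dropping to 0 → total 110, payoff 0. No gain.
Neighbor 3 (pledges 50, payoff 88): dropping to 0 → total 110, payoff 0. No gain.
Neighbor 4 (pledges 60, payoff 78): dropping to 0 → total 100, payoff 0. No gain.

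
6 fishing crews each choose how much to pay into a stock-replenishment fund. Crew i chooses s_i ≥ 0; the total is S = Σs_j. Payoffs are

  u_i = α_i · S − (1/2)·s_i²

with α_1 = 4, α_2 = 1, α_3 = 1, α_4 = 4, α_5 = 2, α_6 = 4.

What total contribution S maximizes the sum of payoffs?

96

Planner FOC: ∂(Σu_j)/∂s_i = (Σα_j) − s_i = 0, so s_i^SO = Σα_j = 16 for every i; S^SO = 96.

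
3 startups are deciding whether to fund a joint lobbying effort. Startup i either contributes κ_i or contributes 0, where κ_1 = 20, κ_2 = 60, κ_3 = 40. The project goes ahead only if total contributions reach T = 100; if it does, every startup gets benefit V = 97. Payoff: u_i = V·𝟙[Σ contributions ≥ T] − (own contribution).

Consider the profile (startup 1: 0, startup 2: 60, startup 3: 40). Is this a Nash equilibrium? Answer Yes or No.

Total = 100 ≥ 100: provided.
Startup 1 (pledges 0, payoff 97): pledging 20 → total 120, payoff 77. No gain.
Startup 2 (pledges 60, payoff 37): dropping to 0 → total 40, payoff 0. No gain.
Startup 3 (pledges 40, payoff 57): dropping to 0 → total 60, payoff 0. No gain.

Yes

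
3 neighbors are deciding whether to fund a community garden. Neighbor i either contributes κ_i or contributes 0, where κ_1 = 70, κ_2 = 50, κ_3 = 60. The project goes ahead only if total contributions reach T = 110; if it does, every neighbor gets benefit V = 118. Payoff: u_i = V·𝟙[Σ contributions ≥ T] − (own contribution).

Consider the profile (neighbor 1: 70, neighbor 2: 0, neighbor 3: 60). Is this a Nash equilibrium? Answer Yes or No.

Yes

Total = 130 ≥ 110: provided.
Neighbor 1 (pledges 70, payoff 48): dropping to 0 → total 60, payoff 0. No gain.
Neighbor 2 (pledges 0, payoff 118): pledging 50 → total 180, payoff 68. No gain.
Neighbor 3 (pledges 60, payoff 58): dropping to 0 → total 70, payoff 0. No gain.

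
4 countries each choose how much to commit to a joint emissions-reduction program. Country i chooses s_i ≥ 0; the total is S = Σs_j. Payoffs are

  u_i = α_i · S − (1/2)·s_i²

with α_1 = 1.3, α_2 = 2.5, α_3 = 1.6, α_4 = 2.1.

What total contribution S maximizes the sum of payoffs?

30

Planner FOC: ∂(Σu_j)/∂s_i = (Σα_j) − s_i = 0, so s_i^SO = Σα_j = 7.5 for every i; S^SO = 30.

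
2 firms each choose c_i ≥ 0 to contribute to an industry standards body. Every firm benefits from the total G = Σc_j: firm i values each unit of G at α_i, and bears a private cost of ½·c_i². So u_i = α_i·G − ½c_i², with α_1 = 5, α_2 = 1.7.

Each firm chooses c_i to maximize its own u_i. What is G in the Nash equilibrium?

Firm i's FOC: ∂u_i/∂c_i = α_i − c_i = 0, so c_i* = α_i.
NE contributions = (5, 1.7); G = 6.7.

6.7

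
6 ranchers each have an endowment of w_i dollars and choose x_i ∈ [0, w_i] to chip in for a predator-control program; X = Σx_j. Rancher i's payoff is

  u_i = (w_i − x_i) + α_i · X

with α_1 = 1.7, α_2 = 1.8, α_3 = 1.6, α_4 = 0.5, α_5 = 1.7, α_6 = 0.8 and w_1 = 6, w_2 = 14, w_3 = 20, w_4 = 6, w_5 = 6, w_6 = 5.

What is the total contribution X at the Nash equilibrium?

46

∂u_i/∂x_i = α_i − 1, so rancher i contributes w_i if α_i > 1, else 0.
α_i > 1 for i ∈ {1, 2, 3, 5}; NE contributions (6, 14, 20, 0, 6, 0), X = 46.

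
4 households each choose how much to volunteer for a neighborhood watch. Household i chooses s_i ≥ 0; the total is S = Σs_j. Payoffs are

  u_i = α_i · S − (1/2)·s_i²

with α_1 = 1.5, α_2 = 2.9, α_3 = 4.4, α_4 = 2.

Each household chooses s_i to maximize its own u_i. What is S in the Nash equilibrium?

Household i's FOC: ∂u_i/∂s_i = α_i − s_i = 0, so s_i* = α_i.
NE contributions = (1.5, 2.9, 4.4, 2); S = 10.8.

10.8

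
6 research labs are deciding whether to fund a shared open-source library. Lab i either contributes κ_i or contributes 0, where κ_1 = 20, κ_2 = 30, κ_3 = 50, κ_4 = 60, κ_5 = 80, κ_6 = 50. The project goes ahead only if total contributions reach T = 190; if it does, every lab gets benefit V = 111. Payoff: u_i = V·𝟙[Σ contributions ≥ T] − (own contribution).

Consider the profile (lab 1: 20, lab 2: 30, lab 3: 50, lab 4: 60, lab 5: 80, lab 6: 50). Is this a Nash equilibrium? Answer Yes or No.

No

Total = 290 ≥ 190: provided.
Lab 1 (pledges 20, payoff 91): dropping to 0 → total 270, payoff 111. Profitable deviation.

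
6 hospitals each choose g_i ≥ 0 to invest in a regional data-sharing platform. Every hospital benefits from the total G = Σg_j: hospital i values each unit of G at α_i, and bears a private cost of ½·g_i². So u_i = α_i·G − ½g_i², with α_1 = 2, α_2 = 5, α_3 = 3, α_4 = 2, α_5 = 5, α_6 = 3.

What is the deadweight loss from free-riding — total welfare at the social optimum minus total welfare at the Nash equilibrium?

838

Hospital i's FOC: ∂u_i/∂g_i = α_i − g_i = 0, so g_i* = α_i.
NE contributions = (2, 5, 3, 2, 5, 3); G = 20.
W^NE = (Σα)·G − ½Σα_i² = 20² − ½·76 = 362.
Planner sets g_i = Σα_j = 20 for every i, so G^SO = 6·20 = 120.
W^SO = (Σα)·G^SO − ½·6·(Σα)² = (6/2)·20² = 1200.
Deadweight loss = W^SO − W^NE = 838.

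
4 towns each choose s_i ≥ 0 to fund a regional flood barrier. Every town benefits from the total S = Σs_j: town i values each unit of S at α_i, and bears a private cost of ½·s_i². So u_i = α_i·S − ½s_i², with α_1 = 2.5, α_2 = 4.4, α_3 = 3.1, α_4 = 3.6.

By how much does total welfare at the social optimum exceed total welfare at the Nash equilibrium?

209.05

Town i's FOC: ∂u_i/∂s_i = α_i − s_i = 0, so s_i* = α_i.
NE contributions = (2.5, 4.4, 3.1, 3.6); S = 13.6.
W^NE = (Σα)·S − ½Σα_i² = 13.6² − ½·48.18 = 160.87.
Planner sets s_i = Σα_j = 13.6 for every i, so S^SO = 4·13.6 = 54.4.
W^SO = (Σα)·S^SO − ½·4·(Σα)² = (4/2)·13.6² = 369.92.
Deadweight loss = W^SO − W^NE = 209.05.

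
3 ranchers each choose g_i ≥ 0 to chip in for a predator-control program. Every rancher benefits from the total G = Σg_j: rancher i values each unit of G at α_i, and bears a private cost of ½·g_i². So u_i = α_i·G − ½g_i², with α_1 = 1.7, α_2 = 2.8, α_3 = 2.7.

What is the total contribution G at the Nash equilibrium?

Rancher i's FOC: ∂u_i/∂g_i = α_i − g_i = 0, so g_i* = α_i.
NE contributions = (1.7, 2.8, 2.7); G = 7.2.

7.2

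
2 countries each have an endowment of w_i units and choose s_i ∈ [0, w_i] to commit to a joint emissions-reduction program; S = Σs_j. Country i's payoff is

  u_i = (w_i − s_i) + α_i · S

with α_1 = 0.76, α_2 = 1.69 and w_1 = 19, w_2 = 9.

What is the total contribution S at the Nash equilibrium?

∂u_i/∂s_i = α_i − 1, so country i contributes w_i if α_i > 1, else 0.
α_i > 1 for i ∈ {2}; NE contributions (0, 9), S = 9.

9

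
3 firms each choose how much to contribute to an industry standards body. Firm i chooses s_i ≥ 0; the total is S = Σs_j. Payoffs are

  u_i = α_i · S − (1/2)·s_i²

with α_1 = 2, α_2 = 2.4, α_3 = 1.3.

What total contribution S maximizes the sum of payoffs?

17.1

Planner FOC: ∂(Σu_j)/∂s_i = (Σα_j) − s_i = 0, so s_i^SO = Σα_j = 5.7 for every i; S^SO = 17.1.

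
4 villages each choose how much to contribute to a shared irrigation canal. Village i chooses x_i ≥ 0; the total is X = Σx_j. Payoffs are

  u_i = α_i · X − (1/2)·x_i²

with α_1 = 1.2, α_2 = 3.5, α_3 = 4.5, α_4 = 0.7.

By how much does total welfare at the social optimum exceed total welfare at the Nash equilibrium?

115.225

Village i's FOC: ∂u_i/∂x_i = α_i − x_i = 0, so x_i* = α_i.
NE contributions = (1.2, 3.5, 4.5, 0.7); X = 9.9.
W^NE = (Σα)·X − ½Σα_i² = 9.9² − ½·34.43 = 80.795.
Planner sets x_i = Σα_j = 9.9 for every i, so X^SO = 4·9.9 = 39.6.
W^SO = (Σα)·X^SO − ½·4·(Σα)² = (4/2)·9.9² = 196.02.
Deadweight loss = W^SO − W^NE = 115.225.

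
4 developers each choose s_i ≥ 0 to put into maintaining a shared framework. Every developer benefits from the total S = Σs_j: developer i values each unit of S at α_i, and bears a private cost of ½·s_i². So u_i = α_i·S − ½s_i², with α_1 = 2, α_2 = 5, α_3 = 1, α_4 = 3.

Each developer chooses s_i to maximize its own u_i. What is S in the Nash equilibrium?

Developer i's FOC: ∂u_i/∂s_i = α_i − s_i = 0, so s_i* = α_i.
NE contributions = (2, 5, 1, 3); S = 11.

11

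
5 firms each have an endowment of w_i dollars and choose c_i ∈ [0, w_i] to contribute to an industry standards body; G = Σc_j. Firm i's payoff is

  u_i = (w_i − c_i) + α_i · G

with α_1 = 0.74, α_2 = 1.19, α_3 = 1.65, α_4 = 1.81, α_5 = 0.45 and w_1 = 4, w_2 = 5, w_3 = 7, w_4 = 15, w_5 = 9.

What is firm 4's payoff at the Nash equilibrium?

∂u_i/∂c_i = α_i − 1, so firm i contributes w_i if α_i > 1, else 0.
α_i > 1 for i ∈ {2, 3, 4}; NE contributions (0, 5, 7, 15, 0), G = 27.
u_4 = (15 − 15) + 1.81·27 = 48.87.

48.87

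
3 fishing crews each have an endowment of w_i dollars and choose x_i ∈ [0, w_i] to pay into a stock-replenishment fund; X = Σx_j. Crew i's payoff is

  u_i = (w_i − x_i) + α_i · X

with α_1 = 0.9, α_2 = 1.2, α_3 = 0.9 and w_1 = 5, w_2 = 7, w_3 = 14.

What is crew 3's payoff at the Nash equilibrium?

20.3

∂u_i/∂x_i = α_i − 1, so crew i contributes w_i if α_i > 1, else 0.
α_i > 1 for i ∈ {2}; NE contributions (0, 7, 0), X = 7.
u_3 = (14 − 0) + 0.9·7 = 20.3.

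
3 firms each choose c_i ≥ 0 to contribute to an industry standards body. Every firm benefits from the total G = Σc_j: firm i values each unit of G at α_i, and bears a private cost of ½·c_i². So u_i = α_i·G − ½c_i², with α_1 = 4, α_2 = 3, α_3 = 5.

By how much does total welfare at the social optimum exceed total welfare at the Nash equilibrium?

97

Firm i's FOC: ∂u_i/∂c_i = α_i − c_i = 0, so c_i* = α_i.
NE contributions = (4, 3, 5); G = 12.
W^NE = (Σα)·G − ½Σα_i² = 12² − ½·50 = 119.
Planner sets c_i = Σα_j = 12 for every i, so G^SO = 3·12 = 36.
W^SO = (Σα)·G^SO − ½·3·(Σα)² = (3/2)·12² = 216.
Deadweight loss = W^SO − W^NE = 97.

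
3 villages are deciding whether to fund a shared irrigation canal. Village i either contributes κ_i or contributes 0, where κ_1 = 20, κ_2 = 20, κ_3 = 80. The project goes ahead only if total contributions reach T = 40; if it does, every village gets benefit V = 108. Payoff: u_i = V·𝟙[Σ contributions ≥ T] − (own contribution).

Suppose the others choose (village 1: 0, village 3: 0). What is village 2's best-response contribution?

Others' total = 0. Even contributing 20 gives 20 < 40: no benefit either way.
Best response: 0.

0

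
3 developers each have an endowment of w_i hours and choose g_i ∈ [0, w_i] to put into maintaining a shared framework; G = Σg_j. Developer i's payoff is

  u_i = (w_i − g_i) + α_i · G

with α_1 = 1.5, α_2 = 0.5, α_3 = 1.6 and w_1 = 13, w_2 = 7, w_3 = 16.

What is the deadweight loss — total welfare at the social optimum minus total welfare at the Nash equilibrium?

∂u_i/∂g_i = α_i − 1, so developer i contributes w_i if α_i > 1, else 0.
α_i > 1 for i ∈ {1, 3}; NE contributions (13, 0, 16), G = 29.
W^NE = Σw_i − G^NE + (Σα_i)·G^NE = 36 + 2.6·29 = 111.4.
Planner: ∂(Σu_j)/∂g_i = Σα_j − 1 = 2.6 > 0, so everyone contributes w_i; G^SO = 36, W^SO = 36 + 2.6·36 = 129.6.
Deadweight loss = 18.2.

18.2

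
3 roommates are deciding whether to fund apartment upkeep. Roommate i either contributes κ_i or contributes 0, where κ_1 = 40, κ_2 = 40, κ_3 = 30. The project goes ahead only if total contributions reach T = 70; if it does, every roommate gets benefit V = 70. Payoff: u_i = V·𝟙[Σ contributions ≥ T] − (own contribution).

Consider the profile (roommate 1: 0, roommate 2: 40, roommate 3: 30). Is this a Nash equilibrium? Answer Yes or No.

Yes

Total = 70 ≥ 70: provided.
Roommate 1 (pledges 0, payoff 70): pledging 40 → total 110, payoff 30. No gain.
Roommate 2 (pledges 40, payoff 30): dropping to 0 → total 30, payoff 0. No gain.
Roommate 3 (pledges 30, payoff 40): dropping to 0 → total 40, payoff 0. No gain.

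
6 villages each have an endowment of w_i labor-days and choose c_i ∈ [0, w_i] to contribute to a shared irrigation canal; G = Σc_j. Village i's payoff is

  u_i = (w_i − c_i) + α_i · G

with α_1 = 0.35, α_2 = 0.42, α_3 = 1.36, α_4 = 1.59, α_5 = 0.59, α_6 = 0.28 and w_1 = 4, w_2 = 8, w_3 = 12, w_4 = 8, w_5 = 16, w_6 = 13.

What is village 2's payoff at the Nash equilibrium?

16.4

∂u_i/∂c_i = α_i − 1, so village i contributes w_i if α_i > 1, else 0.
α_i > 1 for i ∈ {3, 4}; NE contributions (0, 0, 12, 8, 0, 0), G = 20.
u_2 = (8 − 0) + 0.42·20 = 16.4.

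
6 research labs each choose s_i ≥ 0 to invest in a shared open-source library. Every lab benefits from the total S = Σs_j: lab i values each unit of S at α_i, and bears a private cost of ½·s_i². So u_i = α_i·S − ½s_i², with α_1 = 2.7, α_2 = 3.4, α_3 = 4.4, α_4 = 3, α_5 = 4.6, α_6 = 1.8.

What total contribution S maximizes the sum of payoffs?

Planner FOC: ∂(Σu_j)/∂s_i = (Σα_j) − s_i = 0, so s_i^SO = Σα_j = 19.9 for every i; S^SO = 119.4.

119.4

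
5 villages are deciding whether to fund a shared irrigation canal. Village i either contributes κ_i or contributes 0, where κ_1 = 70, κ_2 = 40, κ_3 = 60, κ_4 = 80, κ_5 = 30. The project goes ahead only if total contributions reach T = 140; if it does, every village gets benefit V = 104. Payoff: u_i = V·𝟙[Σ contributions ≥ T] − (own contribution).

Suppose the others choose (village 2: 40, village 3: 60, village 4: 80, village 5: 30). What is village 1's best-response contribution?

0

Others' total = 210 ≥ 140; contributing adds cost 70 for no extra benefit.
Best response: 0.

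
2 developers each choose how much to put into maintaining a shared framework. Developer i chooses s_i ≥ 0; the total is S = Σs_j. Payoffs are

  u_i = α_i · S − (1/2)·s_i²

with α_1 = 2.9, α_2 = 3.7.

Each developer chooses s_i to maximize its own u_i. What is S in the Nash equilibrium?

6.6

Developer i's FOC: ∂u_i/∂s_i = α_i − s_i = 0, so s_i* = α_i.
NE contributions = (2.9, 3.7); S = 6.6.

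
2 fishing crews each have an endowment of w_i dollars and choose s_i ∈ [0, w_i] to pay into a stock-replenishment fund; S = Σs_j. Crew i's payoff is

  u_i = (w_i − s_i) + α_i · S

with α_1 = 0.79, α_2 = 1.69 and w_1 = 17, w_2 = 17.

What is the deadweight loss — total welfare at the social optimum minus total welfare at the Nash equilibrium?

∂u_i/∂s_i = α_i − 1, so crew i contributes w_i if α_i > 1, else 0.
α_i > 1 for i ∈ {2}; NE contributions (0, 17), S = 17.
W^NE = Σw_i − S^NE + (Σα_i)·S^NE = 34 + 1.48·17 = 59.16.
Planner: ∂(Σu_j)/∂s_i = Σα_j − 1 = 1.48 > 0, so everyone contributes w_i; S^SO = 34, W^SO = 34 + 1.48·34 = 84.32.
Deadweight loss = 25.16.

25.16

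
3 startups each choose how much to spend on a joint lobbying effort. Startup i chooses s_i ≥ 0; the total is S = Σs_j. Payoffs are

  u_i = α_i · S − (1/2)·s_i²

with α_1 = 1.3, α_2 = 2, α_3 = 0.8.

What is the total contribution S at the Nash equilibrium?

4.1

Startup i's FOC: ∂u_i/∂s_i = α_i − s_i = 0, so s_i* = α_i.
NE contributions = (1.3, 2, 0.8); S = 4.1.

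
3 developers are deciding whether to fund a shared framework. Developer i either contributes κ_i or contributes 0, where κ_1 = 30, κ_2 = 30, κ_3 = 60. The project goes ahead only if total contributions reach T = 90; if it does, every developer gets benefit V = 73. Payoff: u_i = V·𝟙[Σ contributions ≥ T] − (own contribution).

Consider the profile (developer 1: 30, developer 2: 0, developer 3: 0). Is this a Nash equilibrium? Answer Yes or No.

Total = 30 < 90: not provided.
Developer 1 (pledges 30, payoff -30): dropping to 0 → total 0, payoff 0. Profitable deviation.

No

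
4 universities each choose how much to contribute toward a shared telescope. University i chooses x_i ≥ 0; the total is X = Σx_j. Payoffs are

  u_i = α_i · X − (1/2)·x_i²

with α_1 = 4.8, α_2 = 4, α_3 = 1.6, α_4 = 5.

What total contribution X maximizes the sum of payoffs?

61.6

Planner FOC: ∂(Σu_j)/∂x_i = (Σα_j) − x_i = 0, so x_i^SO = Σα_j = 15.4 for every i; X^SO = 61.6.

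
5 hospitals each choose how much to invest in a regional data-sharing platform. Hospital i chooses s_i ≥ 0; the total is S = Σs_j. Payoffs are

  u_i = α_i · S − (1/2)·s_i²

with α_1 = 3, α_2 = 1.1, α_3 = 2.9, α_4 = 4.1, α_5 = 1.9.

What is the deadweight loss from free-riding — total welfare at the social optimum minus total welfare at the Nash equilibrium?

Hospital i's FOC: ∂u_i/∂s_i = α_i − s_i = 0, so s_i* = α_i.
NE contributions = (3, 1.1, 2.9, 4.1, 1.9); S = 13.
W^NE = (Σα)·S − ½Σα_i² = 13² − ½·39.04 = 149.48.
Planner sets s_i = Σα_j = 13 for every i, so S^SO = 5·13 = 65.
W^SO = (Σα)·S^SO − ½·5·(Σα)² = (5/2)·13² = 422.5.
Deadweight loss = W^SO − W^NE = 273.02.

273.02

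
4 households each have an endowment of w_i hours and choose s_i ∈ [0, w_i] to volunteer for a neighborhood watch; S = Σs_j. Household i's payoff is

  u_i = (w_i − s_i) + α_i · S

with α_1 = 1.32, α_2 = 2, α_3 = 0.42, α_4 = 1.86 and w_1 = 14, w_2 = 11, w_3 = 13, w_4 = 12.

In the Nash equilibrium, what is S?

∂u_i/∂s_i = α_i − 1, so household i contributes w_i if α_i > 1, else 0.
α_i > 1 for i ∈ {1, 2, 4}; NE contributions (14, 11, 0, 12), S = 37.

37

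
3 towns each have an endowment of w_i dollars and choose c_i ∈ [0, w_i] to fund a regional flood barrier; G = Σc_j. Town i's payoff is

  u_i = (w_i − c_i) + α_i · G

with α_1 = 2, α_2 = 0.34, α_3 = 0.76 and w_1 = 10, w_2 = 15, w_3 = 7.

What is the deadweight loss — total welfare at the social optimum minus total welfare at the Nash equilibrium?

∂u_i/∂c_i = α_i − 1, so town i contributes w_i if α_i > 1, else 0.
α_i > 1 for i ∈ {1}; NE contributions (10, 0, 0), G = 10.
W^NE = Σw_i − G^NE + (Σα_i)·G^NE = 32 + 2.1·10 = 53.
Planner: ∂(Σu_j)/∂c_i = Σα_j − 1 = 2.1 > 0, so everyone contributes w_i; G^SO = 32, W^SO = 32 + 2.1·32 = 99.2.
Deadweight loss = 46.2.

46.2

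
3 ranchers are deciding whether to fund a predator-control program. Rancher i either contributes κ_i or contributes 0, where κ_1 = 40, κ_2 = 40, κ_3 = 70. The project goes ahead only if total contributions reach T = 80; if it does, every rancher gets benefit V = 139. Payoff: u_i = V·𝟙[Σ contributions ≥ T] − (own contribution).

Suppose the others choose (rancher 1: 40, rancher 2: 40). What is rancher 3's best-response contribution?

Others' total = 80 ≥ 80; contributing adds cost 70 for no extra benefit.
Best response: 0.

0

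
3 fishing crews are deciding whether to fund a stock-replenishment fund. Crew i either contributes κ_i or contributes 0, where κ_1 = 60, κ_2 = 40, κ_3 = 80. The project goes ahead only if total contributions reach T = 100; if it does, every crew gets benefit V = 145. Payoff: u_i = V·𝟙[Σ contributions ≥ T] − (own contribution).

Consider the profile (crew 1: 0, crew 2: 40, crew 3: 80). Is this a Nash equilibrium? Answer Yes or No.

Total = 120 ≥ 100: provided.
Crew 1 (pledges 0, payoff 145): pledging 60 → total 180, payoff 85. No gain.
Crew 2 (pledges 40, payoff 105): dropping to 0 → total 80, payoff 0. No gain.
Crew 3 (pledges 80, payoff 65): dropping to 0 → total 40, payoff 0. No gain.

Yes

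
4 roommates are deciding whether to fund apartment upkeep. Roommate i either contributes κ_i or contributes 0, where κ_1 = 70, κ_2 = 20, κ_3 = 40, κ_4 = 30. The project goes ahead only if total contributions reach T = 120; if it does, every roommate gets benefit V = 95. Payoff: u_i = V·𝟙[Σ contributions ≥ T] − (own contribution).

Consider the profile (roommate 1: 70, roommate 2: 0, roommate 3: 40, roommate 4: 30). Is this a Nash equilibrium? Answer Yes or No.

Total = 140 ≥ 120: provided.
Roommate 1 (pledges 70, payoff 25): dropping to 0 → total 70, payoff 0. No gain.
Roommate 2 (pledges 0, payoff 95): pledging 20 → total 160, payoff 75. No gain.
Roommate 3 (pledges 40, payoff 55): dropping to 0 → total 100, payoff 0. No gain.
Roommate 4 (pledges 30, payoff 65): dropping to 0 → total 110, payoff 0. No gain.

Yes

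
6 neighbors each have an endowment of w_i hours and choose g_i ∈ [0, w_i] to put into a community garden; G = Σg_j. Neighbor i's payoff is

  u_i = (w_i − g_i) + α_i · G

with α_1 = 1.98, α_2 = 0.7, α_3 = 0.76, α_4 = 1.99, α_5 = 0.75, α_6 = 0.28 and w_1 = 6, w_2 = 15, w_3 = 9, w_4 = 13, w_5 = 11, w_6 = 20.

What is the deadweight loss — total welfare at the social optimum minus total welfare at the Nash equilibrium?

300.3

∂u_i/∂g_i = α_i − 1, so neighbor i contributes w_i if α_i > 1, else 0.
α_i > 1 for i ∈ {1, 4}; NE contributions (6, 0, 0, 13, 0, 0), G = 19.
W^NE = Σw_i − G^NE + (Σα_i)·G^NE = 74 + 5.46·19 = 177.74.
Planner: ∂(Σu_j)/∂g_i = Σα_j − 1 = 5.46 > 0, so everyone contributes w_i; G^SO = 74, W^SO = 74 + 5.46·74 = 478.04.
Deadweight loss = 300.3.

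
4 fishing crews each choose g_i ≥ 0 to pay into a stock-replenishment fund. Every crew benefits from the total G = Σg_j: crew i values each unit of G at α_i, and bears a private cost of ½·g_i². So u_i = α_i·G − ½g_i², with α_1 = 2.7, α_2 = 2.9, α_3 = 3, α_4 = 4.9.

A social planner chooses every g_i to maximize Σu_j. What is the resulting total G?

54

Planner FOC: ∂(Σu_j)/∂g_i = (Σα_j) − g_i = 0, so g_i^SO = Σα_j = 13.5 for every i; G^SO = 54.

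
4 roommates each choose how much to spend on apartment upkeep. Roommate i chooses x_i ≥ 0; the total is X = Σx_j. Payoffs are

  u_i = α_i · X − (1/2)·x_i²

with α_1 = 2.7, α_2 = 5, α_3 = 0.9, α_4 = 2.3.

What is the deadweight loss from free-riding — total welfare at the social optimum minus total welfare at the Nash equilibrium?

Roommate i's FOC: ∂u_i/∂x_i = α_i − x_i = 0, so x_i* = α_i.
NE contributions = (2.7, 5, 0.9, 2.3); X = 10.9.
W^NE = (Σα)·X − ½Σα_i² = 10.9² − ½·38.39 = 99.615.
Planner sets x_i = Σα_j = 10.9 for every i, so X^SO = 4·10.9 = 43.6.
W^SO = (Σα)·X^SO − ½·4·(Σα)² = (4/2)·10.9² = 237.62.
Deadweight loss = W^SO − W^NE = 138.005.

138.005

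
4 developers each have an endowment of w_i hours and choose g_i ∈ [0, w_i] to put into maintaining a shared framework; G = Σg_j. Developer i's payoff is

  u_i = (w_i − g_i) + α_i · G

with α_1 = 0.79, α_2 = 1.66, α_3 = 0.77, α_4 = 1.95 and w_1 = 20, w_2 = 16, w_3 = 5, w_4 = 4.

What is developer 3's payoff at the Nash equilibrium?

∂u_i/∂g_i = α_i − 1, so developer i contributes w_i if α_i > 1, else 0.
α_i > 1 for i ∈ {2, 4}; NE contributions (0, 16, 0, 4), G = 20.
u_3 = (5 − 0) + 0.77·20 = 20.4.

20.4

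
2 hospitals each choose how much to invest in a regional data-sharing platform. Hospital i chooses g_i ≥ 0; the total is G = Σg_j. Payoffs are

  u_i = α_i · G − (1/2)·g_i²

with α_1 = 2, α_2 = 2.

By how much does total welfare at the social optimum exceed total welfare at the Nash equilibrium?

Hospital i's FOC: ∂u_i/∂g_i = α_i − g_i = 0, so g_i* = α_i.
NE contributions = (2, 2); G = 4.
W^NE = (Σα)·G − ½Σα_i² = 4² − ½·8 = 12.
Planner sets g_i = Σα_j = 4 for every i, so G^SO = 2·4 = 8.
W^SO = (Σα)·G^SO − ½·2·(Σα)² = (2/2)·4² = 16.
Deadweight loss = W^SO − W^NE = 4.

4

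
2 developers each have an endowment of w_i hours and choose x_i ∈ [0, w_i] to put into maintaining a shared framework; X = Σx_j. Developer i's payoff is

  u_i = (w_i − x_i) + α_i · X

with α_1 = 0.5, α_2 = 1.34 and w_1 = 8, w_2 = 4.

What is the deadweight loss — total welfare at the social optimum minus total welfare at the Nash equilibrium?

∂u_i/∂x_i = α_i − 1, so developer i contributes w_i if α_i > 1, else 0.
α_i > 1 for i ∈ {2}; NE contributions (0, 4), X = 4.
W^NE = Σw_i − X^NE + (Σα_i)·X^NE = 12 + 0.84·4 = 15.36.
Planner: ∂(Σu_j)/∂x_i = Σα_j − 1 = 0.84 > 0, so everyone contributes w_i; X^SO = 12, W^SO = 12 + 0.84·12 = 22.08.
Deadweight loss = 6.72.

6.72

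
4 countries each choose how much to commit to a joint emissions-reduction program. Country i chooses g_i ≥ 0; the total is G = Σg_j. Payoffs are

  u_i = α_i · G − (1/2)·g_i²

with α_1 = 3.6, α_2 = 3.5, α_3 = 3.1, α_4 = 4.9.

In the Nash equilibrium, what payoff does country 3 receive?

42.005

Country i's FOC: ∂u_i/∂g_i = α_i − g_i = 0, so g_i* = α_i.
NE contributions = (3.6, 3.5, 3.1, 4.9); G = 15.1.
u_3 = α_3·G − ½·(g_3)² = 3.1·15.1 − ½·3.1² = 42.005.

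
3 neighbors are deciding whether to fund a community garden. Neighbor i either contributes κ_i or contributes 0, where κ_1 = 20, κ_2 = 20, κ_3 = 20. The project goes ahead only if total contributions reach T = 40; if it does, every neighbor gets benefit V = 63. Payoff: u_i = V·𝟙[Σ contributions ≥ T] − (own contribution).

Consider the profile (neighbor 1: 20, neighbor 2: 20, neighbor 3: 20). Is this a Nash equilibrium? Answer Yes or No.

Total = 60 ≥ 40: provided.
Neighbor 1 (pledges 20, payoff 43): dropping to 0 → total 40, payoff 63. Profitable deviation.

No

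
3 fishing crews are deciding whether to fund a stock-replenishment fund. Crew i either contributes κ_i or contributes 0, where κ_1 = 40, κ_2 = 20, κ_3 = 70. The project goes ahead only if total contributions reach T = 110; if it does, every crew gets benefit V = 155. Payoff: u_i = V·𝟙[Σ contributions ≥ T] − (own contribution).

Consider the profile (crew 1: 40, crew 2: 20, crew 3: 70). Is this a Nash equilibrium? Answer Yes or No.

No

Total = 130 ≥ 110: provided.
Crew 1 (pledges 40, payoff 115): dropping to 0 → total 90, payoff 0. No gain.
Crew 2 (pledges 20, payoff 135): dropping to 0 → total 110, payoff 155. Profitable deviation.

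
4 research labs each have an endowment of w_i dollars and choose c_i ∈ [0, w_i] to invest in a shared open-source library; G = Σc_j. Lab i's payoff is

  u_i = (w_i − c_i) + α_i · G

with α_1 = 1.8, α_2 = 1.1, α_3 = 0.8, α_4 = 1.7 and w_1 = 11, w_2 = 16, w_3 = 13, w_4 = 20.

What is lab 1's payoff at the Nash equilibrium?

84.6

∂u_i/∂c_i = α_i − 1, so lab i contributes w_i if α_i > 1, else 0.
α_i > 1 for i ∈ {1, 2, 4}; NE contributions (11, 16, 0, 20), G = 47.
u_1 = (11 − 11) + 1.8·47 = 84.6.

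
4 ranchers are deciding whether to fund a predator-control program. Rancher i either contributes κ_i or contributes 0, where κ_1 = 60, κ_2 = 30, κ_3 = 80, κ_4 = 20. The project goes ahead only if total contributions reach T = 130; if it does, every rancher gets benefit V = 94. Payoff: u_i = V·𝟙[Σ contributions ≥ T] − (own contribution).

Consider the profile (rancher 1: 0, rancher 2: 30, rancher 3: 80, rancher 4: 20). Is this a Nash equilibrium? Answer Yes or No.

Yes

Total = 130 ≥ 130: provided.
Rancher 1 (pledges 0, payoff 94): pledging 60 → total 190, payoff 34. No gain.
Rancher 2 (pledges 30, payoff 64): dropping to 0 → total 100, payoff 0. No gain.
Rancher 3 (pledges 80, payoff 14): dropping to 0 → total 50, payoff 0. No gain.
Rancher 4 (pledges 20, payoff 74): dropping to 0 → total 110, payoff 0. No gain.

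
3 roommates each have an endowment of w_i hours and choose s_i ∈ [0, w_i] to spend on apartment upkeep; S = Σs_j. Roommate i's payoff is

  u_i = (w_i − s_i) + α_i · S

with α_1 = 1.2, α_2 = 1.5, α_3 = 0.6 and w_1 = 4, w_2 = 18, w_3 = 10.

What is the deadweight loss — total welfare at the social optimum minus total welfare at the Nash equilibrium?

∂u_i/∂s_i = α_i − 1, so roommate i contributes w_i if α_i > 1, else 0.
α_i > 1 for i ∈ {1, 2}; NE contributions (4, 18, 0), S = 22.
W^NE = Σw_i − S^NE + (Σα_i)·S^NE = 32 + 2.3·22 = 82.6.
Planner: ∂(Σu_j)/∂s_i = Σα_j − 1 = 2.3 > 0, so everyone contributes w_i; S^SO = 32, W^SO = 32 + 2.3·32 = 105.6.
Deadweight loss = 23.

23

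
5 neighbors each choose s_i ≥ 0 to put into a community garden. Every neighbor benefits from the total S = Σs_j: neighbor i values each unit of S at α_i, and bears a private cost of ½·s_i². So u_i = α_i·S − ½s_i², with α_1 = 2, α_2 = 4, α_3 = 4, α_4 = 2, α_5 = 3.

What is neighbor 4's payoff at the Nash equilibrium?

Neighbor i's FOC: ∂u_i/∂s_i = α_i − s_i = 0, so s_i* = α_i.
NE contributions = (2, 4, 4, 2, 3); S = 15.
u_4 = α_4·S − ½·(s_4)² = 2·15 − ½·2² = 28.

28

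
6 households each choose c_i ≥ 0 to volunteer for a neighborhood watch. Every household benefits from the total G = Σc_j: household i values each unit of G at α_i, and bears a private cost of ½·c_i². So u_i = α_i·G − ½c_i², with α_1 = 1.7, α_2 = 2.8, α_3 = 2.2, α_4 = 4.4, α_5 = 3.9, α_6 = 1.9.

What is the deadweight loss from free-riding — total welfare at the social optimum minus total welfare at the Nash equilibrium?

598.095

Household i's FOC: ∂u_i/∂c_i = α_i − c_i = 0, so c_i* = α_i.
NE contributions = (1.7, 2.8, 2.2, 4.4, 3.9, 1.9); G = 16.9.
W^NE = (Σα)·G − ½Σα_i² = 16.9² − ½·53.75 = 258.735.
Planner sets c_i = Σα_j = 16.9 for every i, so G^SO = 6·16.9 = 101.4.
W^SO = (Σα)·G^SO − ½·6·(Σα)² = (6/2)·16.9² = 856.83.
Deadweight loss = W^SO − W^NE = 598.095.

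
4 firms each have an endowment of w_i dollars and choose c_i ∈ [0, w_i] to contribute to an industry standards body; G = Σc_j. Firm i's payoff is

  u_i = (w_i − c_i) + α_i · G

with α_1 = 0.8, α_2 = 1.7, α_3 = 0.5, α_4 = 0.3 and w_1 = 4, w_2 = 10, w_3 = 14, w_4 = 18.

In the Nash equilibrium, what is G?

10

∂u_i/∂c_i = α_i − 1, so firm i contributes w_i if α_i > 1, else 0.
α_i > 1 for i ∈ {2}; NE contributions (0, 10, 0, 0), G = 10.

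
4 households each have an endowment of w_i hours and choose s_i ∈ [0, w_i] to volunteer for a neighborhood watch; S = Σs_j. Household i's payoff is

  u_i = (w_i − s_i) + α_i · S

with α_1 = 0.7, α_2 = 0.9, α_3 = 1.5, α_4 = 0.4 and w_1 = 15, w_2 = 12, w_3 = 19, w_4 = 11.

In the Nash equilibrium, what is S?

∂u_i/∂s_i = α_i − 1, so household i contributes w_i if α_i > 1, else 0.
α_i > 1 for i ∈ {3}; NE contributions (0, 0, 19, 0), S = 19.

19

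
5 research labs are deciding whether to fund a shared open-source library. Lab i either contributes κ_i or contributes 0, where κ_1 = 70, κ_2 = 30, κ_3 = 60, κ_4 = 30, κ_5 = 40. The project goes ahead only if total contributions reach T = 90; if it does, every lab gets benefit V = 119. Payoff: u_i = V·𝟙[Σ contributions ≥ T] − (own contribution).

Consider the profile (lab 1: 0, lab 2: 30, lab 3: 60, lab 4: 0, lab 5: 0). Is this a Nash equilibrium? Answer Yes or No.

Yes

Total = 90 ≥ 90: provided.
Lab 1 (pledges 0, payoff 119): pledging 70 → total 160, payoff 49. No gain.
Lab 2 (pledges 30, payoff 89): dropping to 0 → total 60, payoff 0. No gain.
Lab 3 (pledges 60, payoff 59): dropping to 0 → total 30, payoff 0. No gain.
Lab 4 (pledges 0, payoff 119): pledging 30 → total 120, payoff 89. No gain.
Lab 5 (pledges 0, payoff 119): pledging 40 → total 130, payoff 79. No gain.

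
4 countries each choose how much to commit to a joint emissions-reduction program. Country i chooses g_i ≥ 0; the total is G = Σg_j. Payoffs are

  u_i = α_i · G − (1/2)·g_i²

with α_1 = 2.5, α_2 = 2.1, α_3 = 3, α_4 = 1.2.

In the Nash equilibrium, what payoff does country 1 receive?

18.875

Country i's FOC: ∂u_i/∂g_i = α_i − g_i = 0, so g_i* = α_i.
NE contributions = (2.5, 2.1, 3, 1.2); G = 8.8.
u_1 = α_1·G − ½·(g_1)² = 2.5·8.8 − ½·2.5² = 18.875.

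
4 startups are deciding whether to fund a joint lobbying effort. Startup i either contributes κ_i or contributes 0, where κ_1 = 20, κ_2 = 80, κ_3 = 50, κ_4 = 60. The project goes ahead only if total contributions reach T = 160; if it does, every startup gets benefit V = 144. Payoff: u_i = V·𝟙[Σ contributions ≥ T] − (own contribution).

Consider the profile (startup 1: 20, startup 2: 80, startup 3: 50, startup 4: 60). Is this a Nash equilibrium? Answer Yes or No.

Total = 210 ≥ 160: provided.
Startup 1 (pledges 20, payoff 124): dropping to 0 → total 190, payoff 144. Profitable deviation.

No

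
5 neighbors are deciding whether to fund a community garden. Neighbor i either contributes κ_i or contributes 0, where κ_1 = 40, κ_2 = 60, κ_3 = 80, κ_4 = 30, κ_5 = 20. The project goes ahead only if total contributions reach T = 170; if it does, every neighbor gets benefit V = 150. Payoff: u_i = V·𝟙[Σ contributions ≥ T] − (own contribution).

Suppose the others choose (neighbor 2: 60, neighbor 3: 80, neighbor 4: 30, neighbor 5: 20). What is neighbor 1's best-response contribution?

Others' total = 190 ≥ 170; contributing adds cost 40 for no extra benefit.
Best response: 0.

0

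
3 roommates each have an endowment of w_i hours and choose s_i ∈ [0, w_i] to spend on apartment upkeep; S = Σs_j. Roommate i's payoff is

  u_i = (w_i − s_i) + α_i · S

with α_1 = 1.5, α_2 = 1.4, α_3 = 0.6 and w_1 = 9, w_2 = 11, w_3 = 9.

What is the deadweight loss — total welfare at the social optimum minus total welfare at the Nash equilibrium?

22.5

∂u_i/∂s_i = α_i − 1, so roommate i contributes w_i if α_i > 1, else 0.
α_i > 1 for i ∈ {1, 2}; NE contributions (9, 11, 0), S = 20.
W^NE = Σw_i − S^NE + (Σα_i)·S^NE = 29 + 2.5·20 = 79.
Planner: ∂(Σu_j)/∂s_i = Σα_j − 1 = 2.5 > 0, so everyone contributes w_i; S^SO = 29, W^SO = 29 + 2.5·29 = 101.5.
Deadweight loss = 22.5.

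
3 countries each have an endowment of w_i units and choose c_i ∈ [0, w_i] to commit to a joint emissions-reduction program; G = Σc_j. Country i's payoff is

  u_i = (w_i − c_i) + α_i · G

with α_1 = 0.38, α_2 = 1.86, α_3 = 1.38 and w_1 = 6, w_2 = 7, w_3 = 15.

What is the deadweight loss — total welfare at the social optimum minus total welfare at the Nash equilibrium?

15.72

∂u_i/∂c_i = α_i − 1, so country i contributes w_i if α_i > 1, else 0.
α_i > 1 for i ∈ {2, 3}; NE contributions (0, 7, 15), G = 22.
W^NE = Σw_i − G^NE + (Σα_i)·G^NE = 28 + 2.62·22 = 85.64.
Planner: ∂(Σu_j)/∂c_i = Σα_j − 1 = 2.62 > 0, so everyone contributes w_i; G^SO = 28, W^SO = 28 + 2.62·28 = 101.36.
Deadweight loss = 15.72.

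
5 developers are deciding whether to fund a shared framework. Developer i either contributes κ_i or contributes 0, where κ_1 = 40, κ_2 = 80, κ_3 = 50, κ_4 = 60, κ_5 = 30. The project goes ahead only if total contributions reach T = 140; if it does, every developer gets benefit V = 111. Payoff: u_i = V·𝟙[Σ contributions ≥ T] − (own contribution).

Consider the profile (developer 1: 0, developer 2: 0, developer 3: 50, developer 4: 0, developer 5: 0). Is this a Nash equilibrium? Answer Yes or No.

Total = 50 < 140: not provided.
Developer 1 (pledges 0, payoff 0): pledging 40 → total 90, payoff -40. No gain.
Developer 2 (pledges 0, payoff 0): pledging 80 → total 130, payoff -80. No gain.
Developer 3 (pledges 50, payoff -50): dropping to 0 → total 0, payoff 0. Profitable deviation.

No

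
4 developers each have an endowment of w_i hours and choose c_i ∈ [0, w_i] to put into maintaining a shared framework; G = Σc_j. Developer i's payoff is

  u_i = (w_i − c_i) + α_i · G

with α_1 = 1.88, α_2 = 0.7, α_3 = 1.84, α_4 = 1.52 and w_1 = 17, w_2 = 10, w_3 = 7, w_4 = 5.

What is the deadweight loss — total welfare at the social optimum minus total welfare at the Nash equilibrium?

49.4

∂u_i/∂c_i = α_i − 1, so developer i contributes w_i if α_i > 1, else 0.
α_i > 1 for i ∈ {1, 3, 4}; NE contributions (17, 0, 7, 5), G = 29.
W^NE = Σw_i − G^NE + (Σα_i)·G^NE = 39 + 4.94·29 = 182.26.
Planner: ∂(Σu_j)/∂c_i = Σα_j − 1 = 4.94 > 0, so everyone contributes w_i; G^SO = 39, W^SO = 39 + 4.94·39 = 231.66.
Deadweight loss = 49.4.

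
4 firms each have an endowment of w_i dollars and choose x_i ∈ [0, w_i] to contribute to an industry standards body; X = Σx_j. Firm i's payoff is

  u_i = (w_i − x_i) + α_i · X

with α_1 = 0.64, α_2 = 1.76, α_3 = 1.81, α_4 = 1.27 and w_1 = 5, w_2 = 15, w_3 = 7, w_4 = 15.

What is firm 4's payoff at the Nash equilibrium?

∂u_i/∂x_i = α_i − 1, so firm i contributes w_i if α_i > 1, else 0.
α_i > 1 for i ∈ {2, 3, 4}; NE contributions (0, 15, 7, 15), X = 37.
u_4 = (15 − 15) + 1.27·37 = 46.99.

46.99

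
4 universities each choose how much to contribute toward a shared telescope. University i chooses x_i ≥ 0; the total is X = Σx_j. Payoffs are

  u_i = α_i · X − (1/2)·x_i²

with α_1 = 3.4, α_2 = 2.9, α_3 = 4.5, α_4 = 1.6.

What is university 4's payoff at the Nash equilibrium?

18.56

University i's FOC: ∂u_i/∂x_i = α_i − x_i = 0, so x_i* = α_i.
NE contributions = (3.4, 2.9, 4.5, 1.6); X = 12.4.
u_4 = α_4·X − ½·(x_4)² = 1.6·12.4 − ½·1.6² = 18.56.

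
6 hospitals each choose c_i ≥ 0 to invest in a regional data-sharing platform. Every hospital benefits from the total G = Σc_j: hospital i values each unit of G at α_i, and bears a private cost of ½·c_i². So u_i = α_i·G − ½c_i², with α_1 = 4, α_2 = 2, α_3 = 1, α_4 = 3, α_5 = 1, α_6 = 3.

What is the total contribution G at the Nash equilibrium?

14

Hospital i's FOC: ∂u_i/∂c_i = α_i − c_i = 0, so c_i* = α_i.
NE contributions = (4, 2, 1, 3, 1, 3); G = 14.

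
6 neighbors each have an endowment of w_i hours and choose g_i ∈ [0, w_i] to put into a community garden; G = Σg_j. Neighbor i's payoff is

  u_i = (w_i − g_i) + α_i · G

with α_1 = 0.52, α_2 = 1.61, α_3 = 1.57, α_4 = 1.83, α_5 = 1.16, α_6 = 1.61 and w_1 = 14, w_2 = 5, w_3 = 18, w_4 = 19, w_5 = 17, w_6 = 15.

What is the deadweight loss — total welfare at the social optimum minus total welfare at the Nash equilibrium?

102.2

∂u_i/∂g_i = α_i − 1, so neighbor i contributes w_i if α_i > 1, else 0.
α_i > 1 for i ∈ {2, 3, 4, 5, 6}; NE contributions (0, 5, 18, 19, 17, 15), G = 74.
W^NE = Σw_i − G^NE + (Σα_i)·G^NE = 88 + 7.3·74 = 628.2.
Planner: ∂(Σu_j)/∂g_i = Σα_j − 1 = 7.3 > 0, so everyone contributes w_i; G^SO = 88, W^SO = 88 + 7.3·88 = 730.4.
Deadweight loss = 102.2.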